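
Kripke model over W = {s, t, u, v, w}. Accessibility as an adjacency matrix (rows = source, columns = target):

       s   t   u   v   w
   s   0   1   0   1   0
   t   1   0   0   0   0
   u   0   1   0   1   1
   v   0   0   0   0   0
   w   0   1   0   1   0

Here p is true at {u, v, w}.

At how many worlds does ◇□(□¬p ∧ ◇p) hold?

s: successors {t, v}; □(□¬p ∧ ◇p) there: t:F, v:T. ✓
t: successors {s}; □(□¬p ∧ ◇p) there: s:F. ✗
u: successors {t, v, w}; □(□¬p ∧ ◇p) there: t:F, v:T, w:F. ✓
v: no successors, so ◇□(□¬p ∧ ◇p) fails. ✗
w: successors {t, v}; □(□¬p ∧ ◇p) there: t:F, v:T. ✓
Satisfying worlds: {s, u, w}.

3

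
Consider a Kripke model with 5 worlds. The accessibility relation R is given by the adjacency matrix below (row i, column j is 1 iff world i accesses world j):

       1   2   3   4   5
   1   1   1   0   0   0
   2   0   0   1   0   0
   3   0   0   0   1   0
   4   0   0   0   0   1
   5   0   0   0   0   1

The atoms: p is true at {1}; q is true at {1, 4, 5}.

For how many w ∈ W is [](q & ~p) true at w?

1: successors {1, 2}; q & ~p there: 1:F, 2:F. ✗
2: successors {3}; q & ~p there: 3:F. ✗
3: successors {4}; q & ~p there: 4:T. ✓
4: successors {5}; q & ~p there: 5:T. ✓
5: successors {5}; q & ~p there: 5:T. ✓
Satisfying worlds: {3, 4, 5}.

3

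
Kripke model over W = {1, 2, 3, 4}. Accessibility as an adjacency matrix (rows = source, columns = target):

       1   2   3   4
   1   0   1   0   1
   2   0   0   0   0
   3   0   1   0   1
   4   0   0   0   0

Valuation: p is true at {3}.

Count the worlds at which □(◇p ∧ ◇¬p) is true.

1: successors {2, 4}; ◇p ∧ ◇¬p there: 2:F, 4:F. ✗
2: no successors, so □(◇p ∧ ◇¬p) holds vacuously. ✓
3: successors {2, 4}; ◇p ∧ ◇¬p there: 2:F, 4:F. ✗
4: no successors, so □(◇p ∧ ◇¬p) holds vacuously. ✓
Satisfying worlds: {2, 4}.

2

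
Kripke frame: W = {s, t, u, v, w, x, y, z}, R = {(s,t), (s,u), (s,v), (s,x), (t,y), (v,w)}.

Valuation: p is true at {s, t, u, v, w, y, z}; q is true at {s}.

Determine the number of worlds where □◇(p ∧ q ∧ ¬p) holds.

5

s: successors {t, u, v, x}; ◇(p ∧ q ∧ ¬p) there: t:F, u:F, v:F, x:F. ✗
t: successors {y}; ◇(p ∧ q ∧ ¬p) there: y:F. ✗
u: no successors, so □◇(p ∧ q ∧ ¬p) holds vacuously. ✓
v: successors {w}; ◇(p ∧ q ∧ ¬p) there: w:F. ✗
w: no successors, so □◇(p ∧ q ∧ ¬p) holds vacuously. ✓
x: no successors, so □◇(p ∧ q ∧ ¬p) holds vacuously. ✓
y: no successors, so □◇(p ∧ q ∧ ¬p) holds vacuously. ✓
z: no successors, so □◇(p ∧ q ∧ ¬p) holds vacuously. ✓
Satisfying worlds: {u, w, x, y, z}.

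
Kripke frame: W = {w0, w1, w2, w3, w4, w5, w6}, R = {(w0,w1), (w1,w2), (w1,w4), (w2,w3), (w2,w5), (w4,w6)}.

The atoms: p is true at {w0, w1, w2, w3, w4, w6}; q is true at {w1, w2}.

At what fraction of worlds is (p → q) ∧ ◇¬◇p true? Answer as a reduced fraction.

w0: p → q is F, ◇¬◇p is F. ✗
w1: p → q is T, ◇¬◇p is F. ✗
w2: p → q is T, ◇¬◇p is T. ✓
w3: p → q is F, ◇¬◇p is F. ✗
w4: p → q is F, ◇¬◇p is T. ✗
w5: p → q is T, ◇¬◇p is F. ✗
w6: p → q is F, ◇¬◇p is F. ✗
That's 1 of 7 worlds, so 1/7.

1/7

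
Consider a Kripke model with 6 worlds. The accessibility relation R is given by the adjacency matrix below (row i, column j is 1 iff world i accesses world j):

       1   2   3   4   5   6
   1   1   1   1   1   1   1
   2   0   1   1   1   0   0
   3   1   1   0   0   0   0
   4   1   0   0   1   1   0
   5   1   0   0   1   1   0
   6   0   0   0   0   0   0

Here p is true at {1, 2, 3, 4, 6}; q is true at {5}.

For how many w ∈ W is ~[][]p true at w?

1: [][]p is F. ✓
2: [][]p is F. ✓
3: [][]p is F. ✓
4: [][]p is F. ✓
5: [][]p is F. ✓
6: [][]p is T. ✗
Satisfying worlds: {1, 2, 3, 4, 5}.

5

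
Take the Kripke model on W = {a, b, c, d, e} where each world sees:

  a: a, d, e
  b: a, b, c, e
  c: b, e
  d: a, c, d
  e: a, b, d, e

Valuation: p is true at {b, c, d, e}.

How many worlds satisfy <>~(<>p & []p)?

a: successors {a, d, e}; ~(<>p & []p) there: a:T, d:T, e:T. ✓
b: successors {a, b, c, e}; ~(<>p & []p) there: a:T, b:T, c:F, e:T. ✓
c: successors {b, e}; ~(<>p & []p) there: b:T, e:T. ✓
d: successors {a, c, d}; ~(<>p & []p) there: a:T, c:F, d:T. ✓
e: successors {a, b, d, e}; ~(<>p & []p) there: a:T, b:T, d:T, e:T. ✓
Satisfying worlds: {a, b, c, d, e}.

5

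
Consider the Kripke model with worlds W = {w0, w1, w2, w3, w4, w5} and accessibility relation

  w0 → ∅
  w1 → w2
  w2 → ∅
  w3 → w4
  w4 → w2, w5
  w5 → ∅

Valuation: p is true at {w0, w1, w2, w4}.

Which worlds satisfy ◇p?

{w1, w3, w4}

w0: no successors, so ◇p fails. ✗
w1: successors {w2}; p there: w2:T. ✓
w2: no successors, so ◇p fails. ✗
w3: successors {w4}; p there: w4:T. ✓
w4: successors {w2, w5}; p there: w2:T, w5:F. ✓
w5: no successors, so ◇p fails. ✗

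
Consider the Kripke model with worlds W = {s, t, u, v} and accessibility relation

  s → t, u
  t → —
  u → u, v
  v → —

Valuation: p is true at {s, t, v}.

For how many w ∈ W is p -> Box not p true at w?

s: p is T, Box not p is F. ✗
t: p is T, Box not p is T. ✓
u: p is F, Box not p is F. ✓
v: p is T, Box not p is T. ✓
Satisfying worlds: {t, u, v}.

3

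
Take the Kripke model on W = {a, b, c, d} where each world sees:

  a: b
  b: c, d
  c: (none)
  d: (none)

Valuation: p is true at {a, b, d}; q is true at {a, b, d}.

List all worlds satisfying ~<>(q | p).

a: <>(q | p) is T. ✗
b: <>(q | p) is T. ✗
c: <>(q | p) is F. ✓
d: <>(q | p) is F. ✓

{c, d}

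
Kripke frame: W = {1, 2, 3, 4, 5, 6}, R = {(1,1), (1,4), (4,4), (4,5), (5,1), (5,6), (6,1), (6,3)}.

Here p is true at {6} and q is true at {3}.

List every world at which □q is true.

{2, 3}

1: successors {1, 4}; q there: 1:F, 4:F. ✗
2: no successors, so □q holds vacuously. ✓
3: no successors, so □q holds vacuously. ✓
4: successors {4, 5}; q there: 4:F, 5:F. ✗
5: successors {1, 6}; q there: 1:F, 6:F. ✗
6: successors {1, 3}; q there: 1:F, 3:T. ✗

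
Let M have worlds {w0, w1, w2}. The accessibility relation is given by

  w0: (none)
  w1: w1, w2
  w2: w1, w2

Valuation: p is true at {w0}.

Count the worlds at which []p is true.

1

w0: no successors, so []p holds vacuously. ✓
w1: successors {w1, w2}; p there: w1:F, w2:F. ✗
w2: successors {w1, w2}; p there: w1:F, w2:F. ✗
Satisfying worlds: {w0}.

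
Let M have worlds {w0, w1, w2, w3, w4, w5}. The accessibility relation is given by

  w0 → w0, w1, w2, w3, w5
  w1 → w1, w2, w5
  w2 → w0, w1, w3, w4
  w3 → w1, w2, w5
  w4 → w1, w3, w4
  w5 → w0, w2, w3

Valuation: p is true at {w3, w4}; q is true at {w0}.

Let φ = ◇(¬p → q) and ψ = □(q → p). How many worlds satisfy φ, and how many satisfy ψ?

For ◇(¬p → q):
w0: successors {w0, w1, w2, w3, w5}; ¬p → q there: w0:T, w1:F, w2:F, w3:T, w5:F. ✓
w1: successors {w1, w2, w5}; ¬p → q there: w1:F, w2:F, w5:F. ✗
w2: successors {w0, w1, w3, w4}; ¬p → q there: w0:T, w1:F, w3:T, w4:T. ✓
w3: successors {w1, w2, w5}; ¬p → q there: w1:F, w2:F, w5:F. ✗
w4: successors {w1, w3, w4}; ¬p → q there: w1:F, w3:T, w4:T. ✓
w5: successors {w0, w2, w3}; ¬p → q there: w0:T, w2:F, w3:T. ✓
— 4 worlds.
For □(q → p):
w0: successors {w0, w1, w2, w3, w5}; q → p there: w0:F, w1:T, w2:T, w3:T, w5:T. ✗
w1: successors {w1, w2, w5}; q → p there: w1:T, w2:T, w5:T. ✓
w2: successors {w0, w1, w3, w4}; q → p there: w0:F, w1:T, w3:T, w4:T. ✗
w3: successors {w1, w2, w5}; q → p there: w1:T, w2:T, w5:T. ✓
w4: successors {w1, w3, w4}; q → p there: w1:T, w3:T, w4:T. ✓
w5: successors {w0, w2, w3}; q → p there: w0:F, w2:T, w3:T. ✗
— 3 worlds.

4 and 3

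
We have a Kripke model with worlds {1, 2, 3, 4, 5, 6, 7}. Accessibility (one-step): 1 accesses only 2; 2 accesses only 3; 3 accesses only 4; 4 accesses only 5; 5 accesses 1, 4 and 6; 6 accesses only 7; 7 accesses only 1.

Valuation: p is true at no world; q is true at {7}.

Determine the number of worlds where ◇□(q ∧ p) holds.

1: successors {2}; □(q ∧ p) there: 2:F. ✗
2: successors {3}; □(q ∧ p) there: 3:F. ✗
3: successors {4}; □(q ∧ p) there: 4:F. ✗
4: successors {5}; □(q ∧ p) there: 5:F. ✗
5: successors {1, 4, 6}; □(q ∧ p) there: 1:F, 4:F, 6:F. ✗
6: successors {7}; □(q ∧ p) there: 7:F. ✗
7: successors {1}; □(q ∧ p) there: 1:F. ✗
Satisfying worlds: ∅.

0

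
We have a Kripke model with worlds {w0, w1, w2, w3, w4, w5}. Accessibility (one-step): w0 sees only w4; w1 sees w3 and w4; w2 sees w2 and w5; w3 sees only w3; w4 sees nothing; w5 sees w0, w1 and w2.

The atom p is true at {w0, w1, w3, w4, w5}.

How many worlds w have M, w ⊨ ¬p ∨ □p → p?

5

w0: ¬p ∨ □p is T, p is T. ✓
w1: ¬p ∨ □p is T, p is T. ✓
w2: ¬p ∨ □p is T, p is F. ✗
w3: ¬p ∨ □p is T, p is T. ✓
w4: ¬p ∨ □p is T, p is T. ✓
w5: ¬p ∨ □p is F, p is T. ✓
Satisfying worlds: {w0, w1, w3, w4, w5}.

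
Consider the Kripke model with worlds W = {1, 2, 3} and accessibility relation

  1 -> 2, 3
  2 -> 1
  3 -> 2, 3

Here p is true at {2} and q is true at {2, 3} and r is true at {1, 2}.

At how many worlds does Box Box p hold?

1: successors {2, 3}; Box p there: 2:F, 3:F. ✗
2: successors {1}; Box p there: 1:F. ✗
3: successors {2, 3}; Box p there: 2:F, 3:F. ✗
Satisfying worlds: ∅.

0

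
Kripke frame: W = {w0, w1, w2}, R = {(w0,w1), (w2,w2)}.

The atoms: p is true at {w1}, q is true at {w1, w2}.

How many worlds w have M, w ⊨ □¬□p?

w0: successors {w1}; ¬□p there: w1:F. ✗
w1: no successors, so □¬□p holds vacuously. ✓
w2: successors {w2}; ¬□p there: w2:T. ✓
Satisfying worlds: {w1, w2}.

2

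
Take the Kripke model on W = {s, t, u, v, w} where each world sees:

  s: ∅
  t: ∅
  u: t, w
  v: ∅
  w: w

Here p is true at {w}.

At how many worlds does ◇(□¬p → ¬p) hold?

2

s: no successors, so ◇(□¬p → ¬p) fails. ✗
t: no successors, so ◇(□¬p → ¬p) fails. ✗
u: successors {t, w}; □¬p → ¬p there: t:T, w:T. ✓
v: no successors, so ◇(□¬p → ¬p) fails. ✗
w: successors {w}; □¬p → ¬p there: w:T. ✓
Satisfying worlds: {u, w}.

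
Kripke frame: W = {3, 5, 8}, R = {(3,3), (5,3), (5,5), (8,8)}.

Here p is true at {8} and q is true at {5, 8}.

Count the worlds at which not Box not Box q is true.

1

3: Box not Box q is T. ✗
5: Box not Box q is T. ✗
8: Box not Box q is F. ✓
Satisfying worlds: {8}.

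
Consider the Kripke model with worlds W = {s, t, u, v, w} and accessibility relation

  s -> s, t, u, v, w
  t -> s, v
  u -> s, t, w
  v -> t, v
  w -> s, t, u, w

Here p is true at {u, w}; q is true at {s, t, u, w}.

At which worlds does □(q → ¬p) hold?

{t, v}

s: successors {s, t, u, v, w}; q → ¬p there: s:T, t:T, u:F, v:T, w:F. ✗
t: successors {s, v}; q → ¬p there: s:T, v:T. ✓
u: successors {s, t, w}; q → ¬p there: s:T, t:T, w:F. ✗
v: successors {t, v}; q → ¬p there: t:T, v:T. ✓
w: successors {s, t, u, w}; q → ¬p there: s:T, t:T, u:F, w:F. ✗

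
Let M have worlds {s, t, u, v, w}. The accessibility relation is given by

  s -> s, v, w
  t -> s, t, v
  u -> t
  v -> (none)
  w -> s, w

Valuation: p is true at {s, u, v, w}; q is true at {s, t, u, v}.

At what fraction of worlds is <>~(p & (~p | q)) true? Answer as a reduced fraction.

s: successors {s, v, w}; ~(p & (~p | q)) there: s:F, v:F, w:T. ✓
t: successors {s, t, v}; ~(p & (~p | q)) there: s:F, t:T, v:F. ✓
u: successors {t}; ~(p & (~p | q)) there: t:T. ✓
v: no successors, so <>~(p & (~p | q)) fails. ✗
w: successors {s, w}; ~(p & (~p | q)) there: s:F, w:T. ✓
That's 4 of 5 worlds, so 4/5.

4/5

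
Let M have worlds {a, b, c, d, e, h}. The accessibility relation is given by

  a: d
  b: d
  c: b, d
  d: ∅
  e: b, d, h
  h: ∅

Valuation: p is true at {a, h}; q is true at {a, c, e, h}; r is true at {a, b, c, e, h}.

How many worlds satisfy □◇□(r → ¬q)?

2

a: successors {d}; ◇□(r → ¬q) there: d:F. ✗
b: successors {d}; ◇□(r → ¬q) there: d:F. ✗
c: successors {b, d}; ◇□(r → ¬q) there: b:T, d:F. ✗
d: no successors, so □◇□(r → ¬q) holds vacuously. ✓
e: successors {b, d, h}; ◇□(r → ¬q) there: b:T, d:F, h:F. ✗
h: no successors, so □◇□(r → ¬q) holds vacuously. ✓
Satisfying worlds: {d, h}.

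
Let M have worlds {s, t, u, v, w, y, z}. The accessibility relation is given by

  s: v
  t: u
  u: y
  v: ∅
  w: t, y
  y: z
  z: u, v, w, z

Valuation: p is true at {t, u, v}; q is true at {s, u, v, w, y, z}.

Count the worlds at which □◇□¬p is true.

3

s: successors {v}; ◇□¬p there: v:F. ✗
t: successors {u}; ◇□¬p there: u:T. ✓
u: successors {y}; ◇□¬p there: y:F. ✗
v: no successors, so □◇□¬p holds vacuously. ✓
w: successors {t, y}; ◇□¬p there: t:T, y:F. ✗
y: successors {z}; ◇□¬p there: z:T. ✓
z: successors {u, v, w, z}; ◇□¬p there: u:T, v:F, w:T, z:T. ✗
Satisfying worlds: {t, v, y}.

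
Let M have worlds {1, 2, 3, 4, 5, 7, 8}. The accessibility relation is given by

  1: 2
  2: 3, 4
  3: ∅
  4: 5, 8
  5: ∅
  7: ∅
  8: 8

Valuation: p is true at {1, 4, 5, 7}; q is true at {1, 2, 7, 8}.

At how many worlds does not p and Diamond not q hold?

1

1: not p is F, Diamond not q is F. ✗
2: not p is T, Diamond not q is T. ✓
3: not p is T, Diamond not q is F. ✗
4: not p is F, Diamond not q is T. ✗
5: not p is F, Diamond not q is F. ✗
7: not p is F, Diamond not q is F. ✗
8: not p is T, Diamond not q is F. ✗
Satisfying worlds: {2}.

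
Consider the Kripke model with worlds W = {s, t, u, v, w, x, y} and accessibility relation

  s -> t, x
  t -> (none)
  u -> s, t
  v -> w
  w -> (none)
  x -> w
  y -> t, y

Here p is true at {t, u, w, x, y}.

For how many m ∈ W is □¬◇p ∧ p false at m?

4

s: □¬◇p is F, p is F. ✗
t: □¬◇p is T, p is T. ✓
u: □¬◇p is F, p is T. ✗
v: □¬◇p is T, p is F. ✗
w: □¬◇p is T, p is T. ✓
x: □¬◇p is T, p is T. ✓
y: □¬◇p is F, p is T. ✗
Satisfying worlds: {t, w, x}.
So □¬◇p ∧ p fails at the other 4 worlds.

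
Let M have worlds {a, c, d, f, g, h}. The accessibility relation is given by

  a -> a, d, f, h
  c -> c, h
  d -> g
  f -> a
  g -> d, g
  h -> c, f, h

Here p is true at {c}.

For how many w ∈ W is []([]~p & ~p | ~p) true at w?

a: successors {a, d, f, h}; []~p & ~p | ~p there: a:T, d:T, f:T, h:T. ✓
c: successors {c, h}; []~p & ~p | ~p there: c:F, h:T. ✗
d: successors {g}; []~p & ~p | ~p there: g:T. ✓
f: successors {a}; []~p & ~p | ~p there: a:T. ✓
g: successors {d, g}; []~p & ~p | ~p there: d:T, g:T. ✓
h: successors {c, f, h}; []~p & ~p | ~p there: c:F, f:T, h:T. ✗
Satisfying worlds: {a, d, f, g}.

4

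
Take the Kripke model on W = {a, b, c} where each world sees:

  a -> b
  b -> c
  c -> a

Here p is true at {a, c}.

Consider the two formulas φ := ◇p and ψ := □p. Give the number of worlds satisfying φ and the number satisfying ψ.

2 and 2

For ◇p:
a: successors {b}; p there: b:F. ✗
b: successors {c}; p there: c:T. ✓
c: successors {a}; p there: a:T. ✓
— 2 worlds.
For □p:
a: successors {b}; p there: b:F. ✗
b: successors {c}; p there: c:T. ✓
c: successors {a}; p there: a:T. ✓
— 2 worlds.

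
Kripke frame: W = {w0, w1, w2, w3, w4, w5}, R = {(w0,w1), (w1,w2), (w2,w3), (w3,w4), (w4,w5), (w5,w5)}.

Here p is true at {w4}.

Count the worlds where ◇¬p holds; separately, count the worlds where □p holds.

5 and 1

For ◇¬p:
w0: successors {w1}; ¬p there: w1:T. ✓
w1: successors {w2}; ¬p there: w2:T. ✓
w2: successors {w3}; ¬p there: w3:T. ✓
w3: successors {w4}; ¬p there: w4:F. ✗
w4: successors {w5}; ¬p there: w5:T. ✓
w5: successors {w5}; ¬p there: w5:T. ✓
— 5 worlds.
For □p:
w0: successors {w1}; p there: w1:F. ✗
w1: successors {w2}; p there: w2:F. ✗
w2: successors {w3}; p there: w3:F. ✗
w3: successors {w4}; p there: w4:T. ✓
w4: successors {w5}; p there: w5:F. ✗
w5: successors {w5}; p there: w5:F. ✗
— 1 world.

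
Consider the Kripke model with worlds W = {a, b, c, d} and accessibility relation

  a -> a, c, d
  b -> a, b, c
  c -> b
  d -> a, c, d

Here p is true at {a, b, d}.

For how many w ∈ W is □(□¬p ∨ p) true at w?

1

a: successors {a, c, d}; □¬p ∨ p there: a:T, c:F, d:T. ✗
b: successors {a, b, c}; □¬p ∨ p there: a:T, b:T, c:F. ✗
c: successors {b}; □¬p ∨ p there: b:T. ✓
d: successors {a, c, d}; □¬p ∨ p there: a:T, c:F, d:T. ✗
Satisfying worlds: {c}.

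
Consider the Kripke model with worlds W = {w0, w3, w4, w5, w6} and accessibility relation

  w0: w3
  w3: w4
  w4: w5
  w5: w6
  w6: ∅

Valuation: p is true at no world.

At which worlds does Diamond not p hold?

{w0, w3, w4, w5}

w0: successors {w3}; not p there: w3:T. ✓
w3: successors {w4}; not p there: w4:T. ✓
w4: successors {w5}; not p there: w5:T. ✓
w5: successors {w6}; not p there: w6:T. ✓
w6: no successors, so Diamond not p fails. ✗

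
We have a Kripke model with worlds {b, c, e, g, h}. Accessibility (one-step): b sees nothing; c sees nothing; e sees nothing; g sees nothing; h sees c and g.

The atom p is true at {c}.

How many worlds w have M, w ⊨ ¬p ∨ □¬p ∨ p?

b: ¬p ∨ □¬p is T, p is F. ✓
c: ¬p ∨ □¬p is T, p is T. ✓
e: ¬p ∨ □¬p is T, p is F. ✓
g: ¬p ∨ □¬p is T, p is F. ✓
h: ¬p ∨ □¬p is T, p is F. ✓
Satisfying worlds: {b, c, e, g, h}.

5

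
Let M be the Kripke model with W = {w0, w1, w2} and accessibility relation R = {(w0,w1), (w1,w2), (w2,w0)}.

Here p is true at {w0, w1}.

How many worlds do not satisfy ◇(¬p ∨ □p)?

1

w0: successors {w1}; ¬p ∨ □p there: w1:F. ✗
w1: successors {w2}; ¬p ∨ □p there: w2:T. ✓
w2: successors {w0}; ¬p ∨ □p there: w0:T. ✓
Satisfying worlds: {w1, w2}.
So ◇(¬p ∨ □p) fails at the other 1 world.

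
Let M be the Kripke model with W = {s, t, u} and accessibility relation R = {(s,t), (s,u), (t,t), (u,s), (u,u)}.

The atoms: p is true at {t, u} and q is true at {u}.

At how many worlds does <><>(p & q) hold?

s: successors {t, u}; <>(p & q) there: t:F, u:T. ✓
t: successors {t}; <>(p & q) there: t:F. ✗
u: successors {s, u}; <>(p & q) there: s:T, u:T. ✓
Satisfying worlds: {s, u}.

2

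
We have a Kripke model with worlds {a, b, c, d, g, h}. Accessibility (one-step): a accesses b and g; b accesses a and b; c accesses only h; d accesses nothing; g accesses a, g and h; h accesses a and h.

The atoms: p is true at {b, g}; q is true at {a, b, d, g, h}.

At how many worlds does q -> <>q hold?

5

a: q is T, <>q is T. ✓
b: q is T, <>q is T. ✓
c: q is F, <>q is T. ✓
d: q is T, <>q is F. ✗
g: q is T, <>q is T. ✓
h: q is T, <>q is T. ✓
Satisfying worlds: {a, b, c, g, h}.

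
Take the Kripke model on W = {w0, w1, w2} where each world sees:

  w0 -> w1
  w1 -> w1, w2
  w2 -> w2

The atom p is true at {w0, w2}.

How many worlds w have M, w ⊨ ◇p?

2

w0: successors {w1}; p there: w1:F. ✗
w1: successors {w1, w2}; p there: w1:F, w2:T. ✓
w2: successors {w2}; p there: w2:T. ✓
Satisfying worlds: {w1, w2}.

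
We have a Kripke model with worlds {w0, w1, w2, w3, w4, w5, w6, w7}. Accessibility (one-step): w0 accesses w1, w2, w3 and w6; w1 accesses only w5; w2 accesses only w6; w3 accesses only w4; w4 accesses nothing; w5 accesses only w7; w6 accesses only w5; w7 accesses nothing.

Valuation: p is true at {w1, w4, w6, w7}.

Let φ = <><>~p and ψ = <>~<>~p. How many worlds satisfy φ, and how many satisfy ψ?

2 and 5

For <><>~p:
w0: successors {w1, w2, w3, w6}; <>~p there: w1:T, w2:F, w3:F, w6:T. ✓
w1: successors {w5}; <>~p there: w5:F. ✗
w2: successors {w6}; <>~p there: w6:T. ✓
w3: successors {w4}; <>~p there: w4:F. ✗
w4: no successors, so <><>~p fails. ✗
w5: successors {w7}; <>~p there: w7:F. ✗
w6: successors {w5}; <>~p there: w5:F. ✗
w7: no successors, so <><>~p fails. ✗
— 2 worlds.
For <>~<>~p:
w0: successors {w1, w2, w3, w6}; ~<>~p there: w1:F, w2:T, w3:T, w6:F. ✓
w1: successors {w5}; ~<>~p there: w5:T. ✓
w2: successors {w6}; ~<>~p there: w6:F. ✗
w3: successors {w4}; ~<>~p there: w4:T. ✓
w4: no successors, so <>~<>~p fails. ✗
w5: successors {w7}; ~<>~p there: w7:T. ✓
w6: successors {w5}; ~<>~p there: w5:T. ✓
w7: no successors, so <>~<>~p fails. ✗
— 5 worlds.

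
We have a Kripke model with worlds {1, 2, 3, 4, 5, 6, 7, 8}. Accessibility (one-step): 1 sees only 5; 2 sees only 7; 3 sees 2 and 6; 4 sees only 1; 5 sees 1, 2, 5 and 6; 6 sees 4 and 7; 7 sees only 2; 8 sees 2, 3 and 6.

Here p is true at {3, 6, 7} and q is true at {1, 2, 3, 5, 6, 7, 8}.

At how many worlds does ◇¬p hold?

1: successors {5}; ¬p there: 5:T. ✓
2: successors {7}; ¬p there: 7:F. ✗
3: successors {2, 6}; ¬p there: 2:T, 6:F. ✓
4: successors {1}; ¬p there: 1:T. ✓
5: successors {1, 2, 5, 6}; ¬p there: 1:T, 2:T, 5:T, 6:F. ✓
6: successors {4, 7}; ¬p there: 4:T, 7:F. ✓
7: successors {2}; ¬p there: 2:T. ✓
8: successors {2, 3, 6}; ¬p there: 2:T, 3:F, 6:F. ✓
Satisfying worlds: {1, 3, 4, 5, 6, 7, 8}.

7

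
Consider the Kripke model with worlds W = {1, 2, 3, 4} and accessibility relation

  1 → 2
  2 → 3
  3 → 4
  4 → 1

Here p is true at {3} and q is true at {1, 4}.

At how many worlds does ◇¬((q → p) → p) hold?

1: successors {2}; ¬((q → p) → p) there: 2:T. ✓
2: successors {3}; ¬((q → p) → p) there: 3:F. ✗
3: successors {4}; ¬((q → p) → p) there: 4:F. ✗
4: successors {1}; ¬((q → p) → p) there: 1:F. ✗
Satisfying worlds: {1}.

1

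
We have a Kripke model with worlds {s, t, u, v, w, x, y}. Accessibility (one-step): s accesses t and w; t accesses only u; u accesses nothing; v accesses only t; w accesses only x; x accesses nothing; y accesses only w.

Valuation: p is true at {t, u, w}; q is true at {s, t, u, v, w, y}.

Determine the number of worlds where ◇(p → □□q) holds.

5

s: successors {t, w}; p → □□q there: t:T, w:T. ✓
t: successors {u}; p → □□q there: u:T. ✓
u: no successors, so ◇(p → □□q) fails. ✗
v: successors {t}; p → □□q there: t:T. ✓
w: successors {x}; p → □□q there: x:T. ✓
x: no successors, so ◇(p → □□q) fails. ✗
y: successors {w}; p → □□q there: w:T. ✓
Satisfying worlds: {s, t, v, w, y}.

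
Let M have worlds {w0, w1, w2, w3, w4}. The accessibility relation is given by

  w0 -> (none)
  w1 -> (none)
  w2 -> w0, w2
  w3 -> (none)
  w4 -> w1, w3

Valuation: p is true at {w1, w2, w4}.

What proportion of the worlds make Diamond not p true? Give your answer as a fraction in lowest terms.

2/5

w0: no successors, so Diamond not p fails. ✗
w1: no successors, so Diamond not p fails. ✗
w2: successors {w0, w2}; not p there: w0:T, w2:F. ✓
w3: no successors, so Diamond not p fails. ✗
w4: successors {w1, w3}; not p there: w1:F, w3:T. ✓
That's 2 of 5 worlds, so 2/5.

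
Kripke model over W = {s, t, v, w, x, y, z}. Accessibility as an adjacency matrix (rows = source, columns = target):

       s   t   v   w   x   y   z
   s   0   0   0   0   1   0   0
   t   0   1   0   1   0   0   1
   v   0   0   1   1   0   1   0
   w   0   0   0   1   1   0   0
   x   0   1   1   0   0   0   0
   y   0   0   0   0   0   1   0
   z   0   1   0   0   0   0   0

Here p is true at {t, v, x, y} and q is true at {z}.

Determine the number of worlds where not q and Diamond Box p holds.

5

s: not q is T, Diamond Box p is T. ✓
t: not q is T, Diamond Box p is T. ✓
v: not q is T, Diamond Box p is T. ✓
w: not q is T, Diamond Box p is T. ✓
x: not q is T, Diamond Box p is F. ✗
y: not q is T, Diamond Box p is T. ✓
z: not q is F, Diamond Box p is F. ✗
Satisfying worlds: {s, t, v, w, y}.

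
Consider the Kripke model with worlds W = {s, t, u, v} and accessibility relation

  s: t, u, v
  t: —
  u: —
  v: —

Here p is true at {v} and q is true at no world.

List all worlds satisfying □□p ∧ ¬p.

s: □□p is T, ¬p is T. ✓
t: □□p is T, ¬p is T. ✓
u: □□p is T, ¬p is T. ✓
v: □□p is T, ¬p is F. ✗

{s, t, u}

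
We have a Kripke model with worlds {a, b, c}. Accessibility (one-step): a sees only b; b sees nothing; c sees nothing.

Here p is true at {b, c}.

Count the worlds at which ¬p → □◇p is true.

2

a: ¬p is T, □◇p is F. ✗
b: ¬p is F, □◇p is T. ✓
c: ¬p is F, □◇p is T. ✓
Satisfying worlds: {b, c}.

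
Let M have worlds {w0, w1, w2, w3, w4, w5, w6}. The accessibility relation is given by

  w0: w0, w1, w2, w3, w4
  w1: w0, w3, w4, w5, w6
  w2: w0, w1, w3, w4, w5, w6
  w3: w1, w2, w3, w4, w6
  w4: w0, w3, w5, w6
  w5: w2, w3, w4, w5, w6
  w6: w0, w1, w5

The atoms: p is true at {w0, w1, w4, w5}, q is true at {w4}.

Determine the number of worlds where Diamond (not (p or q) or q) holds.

w0: successors {w0, w1, w2, w3, w4}; not (p or q) or q there: w0:F, w1:F, w2:T, w3:T, w4:T. ✓
w1: successors {w0, w3, w4, w5, w6}; not (p or q) or q there: w0:F, w3:T, w4:T, w5:F, w6:T. ✓
w2: successors {w0, w1, w3, w4, w5, w6}; not (p or q) or q there: w0:F, w1:F, w3:T, w4:T, w5:F, w6:T. ✓
w3: successors {w1, w2, w3, w4, w6}; not (p or q) or q there: w1:F, w2:T, w3:T, w4:T, w6:T. ✓
w4: successors {w0, w3, w5, w6}; not (p or q) or q there: w0:F, w3:T, w5:F, w6:T. ✓
w5: successors {w2, w3, w4, w5, w6}; not (p or q) or q there: w2:T, w3:T, w4:T, w5:F, w6:T. ✓
w6: successors {w0, w1, w5}; not (p or q) or q there: w0:F, w1:F, w5:F. ✗
Satisfying worlds: {w0, w1, w2, w3, w4, w5}.

6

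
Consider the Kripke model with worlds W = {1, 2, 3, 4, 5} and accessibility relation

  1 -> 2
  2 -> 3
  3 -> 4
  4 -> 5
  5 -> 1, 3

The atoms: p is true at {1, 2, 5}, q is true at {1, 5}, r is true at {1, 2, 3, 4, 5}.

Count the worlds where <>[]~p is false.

2

1: successors {2}; []~p there: 2:T. ✓
2: successors {3}; []~p there: 3:T. ✓
3: successors {4}; []~p there: 4:F. ✗
4: successors {5}; []~p there: 5:F. ✗
5: successors {1, 3}; []~p there: 1:F, 3:T. ✓
Satisfying worlds: {1, 2, 5}.
So <>[]~p fails at the other 2 worlds.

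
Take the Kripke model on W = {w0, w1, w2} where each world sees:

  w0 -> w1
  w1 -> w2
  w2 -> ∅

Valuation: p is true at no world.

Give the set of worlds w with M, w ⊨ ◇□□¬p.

{w0, w1}

w0: successors {w1}; □□¬p there: w1:T. ✓
w1: successors {w2}; □□¬p there: w2:T. ✓
w2: no successors, so ◇□□¬p fails. ✗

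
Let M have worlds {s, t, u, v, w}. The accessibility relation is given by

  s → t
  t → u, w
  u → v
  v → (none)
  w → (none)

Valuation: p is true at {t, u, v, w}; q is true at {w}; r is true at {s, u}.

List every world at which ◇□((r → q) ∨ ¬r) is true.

s: successors {t}; □((r → q) ∨ ¬r) there: t:F. ✗
t: successors {u, w}; □((r → q) ∨ ¬r) there: u:T, w:T. ✓
u: successors {v}; □((r → q) ∨ ¬r) there: v:T. ✓
v: no successors, so ◇□((r → q) ∨ ¬r) fails. ✗
w: no successors, so ◇□((r → q) ∨ ¬r) fails. ✗

{t, u}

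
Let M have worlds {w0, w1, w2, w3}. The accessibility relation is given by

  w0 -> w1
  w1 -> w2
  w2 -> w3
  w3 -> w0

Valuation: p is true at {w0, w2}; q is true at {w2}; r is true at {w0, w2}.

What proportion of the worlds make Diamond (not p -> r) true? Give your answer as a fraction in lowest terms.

1/2

w0: successors {w1}; not p -> r there: w1:F. ✗
w1: successors {w2}; not p -> r there: w2:T. ✓
w2: successors {w3}; not p -> r there: w3:F. ✗
w3: successors {w0}; not p -> r there: w0:T. ✓
That's 2 of 4 worlds, so 2/4 = 1/2.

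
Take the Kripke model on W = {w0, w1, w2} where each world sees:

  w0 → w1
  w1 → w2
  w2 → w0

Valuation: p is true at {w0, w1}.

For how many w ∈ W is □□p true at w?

w0: successors {w1}; □p there: w1:F. ✗
w1: successors {w2}; □p there: w2:T. ✓
w2: successors {w0}; □p there: w0:T. ✓
Satisfying worlds: {w1, w2}.

2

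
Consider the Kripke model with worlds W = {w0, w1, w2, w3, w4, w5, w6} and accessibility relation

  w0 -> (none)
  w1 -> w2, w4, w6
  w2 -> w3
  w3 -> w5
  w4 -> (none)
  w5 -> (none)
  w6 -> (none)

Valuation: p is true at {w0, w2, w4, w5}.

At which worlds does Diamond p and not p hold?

{w1, w3}

w0: Diamond p is F, not p is F. ✗
w1: Diamond p is T, not p is T. ✓
w2: Diamond p is F, not p is F. ✗
w3: Diamond p is T, not p is T. ✓
w4: Diamond p is F, not p is F. ✗
w5: Diamond p is F, not p is F. ✗
w6: Diamond p is F, not p is T. ✗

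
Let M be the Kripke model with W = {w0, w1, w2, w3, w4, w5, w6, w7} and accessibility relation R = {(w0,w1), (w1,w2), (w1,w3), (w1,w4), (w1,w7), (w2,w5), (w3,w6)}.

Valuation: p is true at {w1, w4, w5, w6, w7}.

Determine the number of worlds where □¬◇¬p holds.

7

w0: successors {w1}; ¬◇¬p there: w1:F. ✗
w1: successors {w2, w3, w4, w7}; ¬◇¬p there: w2:T, w3:T, w4:T, w7:T. ✓
w2: successors {w5}; ¬◇¬p there: w5:T. ✓
w3: successors {w6}; ¬◇¬p there: w6:T. ✓
w4: no successors, so □¬◇¬p holds vacuously. ✓
w5: no successors, so □¬◇¬p holds vacuously. ✓
w6: no successors, so □¬◇¬p holds vacuously. ✓
w7: no successors, so □¬◇¬p holds vacuously. ✓
Satisfying worlds: {w1, w2, w3, w4, w5, w6, w7}.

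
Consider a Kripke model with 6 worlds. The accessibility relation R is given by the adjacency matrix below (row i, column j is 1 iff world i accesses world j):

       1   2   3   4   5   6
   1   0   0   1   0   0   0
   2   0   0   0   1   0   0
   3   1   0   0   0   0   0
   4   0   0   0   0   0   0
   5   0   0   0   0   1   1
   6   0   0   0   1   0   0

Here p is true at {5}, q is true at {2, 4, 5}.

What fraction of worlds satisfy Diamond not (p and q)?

5/6

1: successors {3}; not (p and q) there: 3:T. ✓
2: successors {4}; not (p and q) there: 4:T. ✓
3: successors {1}; not (p and q) there: 1:T. ✓
4: no successors, so Diamond not (p and q) fails. ✗
5: successors {5, 6}; not (p and q) there: 5:F, 6:T. ✓
6: successors {4}; not (p and q) there: 4:T. ✓
That's 5 of 6 worlds, so 5/6.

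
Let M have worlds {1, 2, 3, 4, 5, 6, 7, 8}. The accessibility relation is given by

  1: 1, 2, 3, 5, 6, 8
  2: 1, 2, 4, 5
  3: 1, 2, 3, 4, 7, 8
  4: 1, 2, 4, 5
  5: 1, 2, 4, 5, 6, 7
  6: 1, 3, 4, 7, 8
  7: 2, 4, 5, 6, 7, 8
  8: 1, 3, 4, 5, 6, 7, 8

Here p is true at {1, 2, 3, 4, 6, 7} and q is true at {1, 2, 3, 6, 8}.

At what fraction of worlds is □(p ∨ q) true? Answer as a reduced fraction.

1: successors {1, 2, 3, 5, 6, 8}; p ∨ q there: 1:T, 2:T, 3:T, 5:F, 6:T, 8:T. ✗
2: successors {1, 2, 4, 5}; p ∨ q there: 1:T, 2:T, 4:T, 5:F. ✗
3: successors {1, 2, 3, 4, 7, 8}; p ∨ q there: 1:T, 2:T, 3:T, 4:T, 7:T, 8:T. ✓
4: successors {1, 2, 4, 5}; p ∨ q there: 1:T, 2:T, 4:T, 5:F. ✗
5: successors {1, 2, 4, 5, 6, 7}; p ∨ q there: 1:T, 2:T, 4:T, 5:F, 6:T, 7:T. ✗
6: successors {1, 3, 4, 7, 8}; p ∨ q there: 1:T, 3:T, 4:T, 7:T, 8:T. ✓
7: successors {2, 4, 5, 6, 7, 8}; p ∨ q there: 2:T, 4:T, 5:F, 6:T, 7:T, 8:T. ✗
8: successors {1, 3, 4, 5, 6, 7, 8}; p ∨ q there: 1:T, 3:T, 4:T, 5:F, 6:T, 7:T, 8:T. ✗
That's 2 of 8 worlds, so 2/8 = 1/4.

1/4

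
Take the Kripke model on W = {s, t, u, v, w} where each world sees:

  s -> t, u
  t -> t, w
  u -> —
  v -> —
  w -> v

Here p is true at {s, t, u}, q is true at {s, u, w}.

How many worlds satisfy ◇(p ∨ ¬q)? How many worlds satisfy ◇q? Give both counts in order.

For ◇(p ∨ ¬q):
s: successors {t, u}; p ∨ ¬q there: t:T, u:T. ✓
t: successors {t, w}; p ∨ ¬q there: t:T, w:F. ✓
u: no successors, so ◇(p ∨ ¬q) fails. ✗
v: no successors, so ◇(p ∨ ¬q) fails. ✗
w: successors {v}; p ∨ ¬q there: v:T. ✓
— 3 worlds.
For ◇q:
s: successors {t, u}; q there: t:F, u:T. ✓
t: successors {t, w}; q there: t:F, w:T. ✓
u: no successors, so ◇q fails. ✗
v: no successors, so ◇q fails. ✗
w: successors {v}; q there: v:F. ✗
— 2 worlds.

3 and 2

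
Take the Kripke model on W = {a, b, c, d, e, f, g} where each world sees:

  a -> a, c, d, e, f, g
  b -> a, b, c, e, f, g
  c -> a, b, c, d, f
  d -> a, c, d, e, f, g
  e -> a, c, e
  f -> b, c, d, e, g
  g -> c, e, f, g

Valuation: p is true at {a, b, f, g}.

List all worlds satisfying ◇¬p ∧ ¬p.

a: ◇¬p is T, ¬p is F. ✗
b: ◇¬p is T, ¬p is F. ✗
c: ◇¬p is T, ¬p is T. ✓
d: ◇¬p is T, ¬p is T. ✓
e: ◇¬p is T, ¬p is T. ✓
f: ◇¬p is T, ¬p is F. ✗
g: ◇¬p is T, ¬p is F. ✗

{c, d, e}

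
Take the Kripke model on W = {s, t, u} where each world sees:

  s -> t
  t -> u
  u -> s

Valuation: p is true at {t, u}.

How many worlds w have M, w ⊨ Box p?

2

s: successors {t}; p there: t:T. ✓
t: successors {u}; p there: u:T. ✓
u: successors {s}; p there: s:F. ✗
Satisfying worlds: {s, t}.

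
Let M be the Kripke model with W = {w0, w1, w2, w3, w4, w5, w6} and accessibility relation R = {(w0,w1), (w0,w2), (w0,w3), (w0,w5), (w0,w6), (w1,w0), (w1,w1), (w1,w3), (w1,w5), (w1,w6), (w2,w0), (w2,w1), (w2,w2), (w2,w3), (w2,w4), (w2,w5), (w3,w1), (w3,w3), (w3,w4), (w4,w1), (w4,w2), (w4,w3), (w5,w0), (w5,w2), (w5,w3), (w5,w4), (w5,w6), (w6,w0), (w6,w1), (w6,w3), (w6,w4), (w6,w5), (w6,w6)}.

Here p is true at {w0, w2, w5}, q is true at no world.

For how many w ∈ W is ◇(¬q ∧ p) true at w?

w0: successors {w1, w2, w3, w5, w6}; ¬q ∧ p there: w1:F, w2:T, w3:F, w5:T, w6:F. ✓
w1: successors {w0, w1, w3, w5, w6}; ¬q ∧ p there: w0:T, w1:F, w3:F, w5:T, w6:F. ✓
w2: successors {w0, w1, w2, w3, w4, w5}; ¬q ∧ p there: w0:T, w1:F, w2:T, w3:F, w4:F, w5:T. ✓
w3: successors {w1, w3, w4}; ¬q ∧ p there: w1:F, w3:F, w4:F. ✗
w4: successors {w1, w2, w3}; ¬q ∧ p there: w1:F, w2:T, w3:F. ✓
w5: successors {w0, w2, w3, w4, w6}; ¬q ∧ p there: w0:T, w2:T, w3:F, w4:F, w6:F. ✓
w6: successors {w0, w1, w3, w4, w5, w6}; ¬q ∧ p there: w0:T, w1:F, w3:F, w4:F, w5:T, w6:F. ✓
Satisfying worlds: {w0, w1, w2, w4, w5, w6}.

6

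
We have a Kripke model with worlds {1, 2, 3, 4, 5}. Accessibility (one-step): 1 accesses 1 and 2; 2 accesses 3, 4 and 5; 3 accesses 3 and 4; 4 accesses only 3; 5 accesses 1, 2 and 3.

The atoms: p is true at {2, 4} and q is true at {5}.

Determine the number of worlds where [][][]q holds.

0

1: successors {1, 2}; [][]q there: 1:F, 2:F. ✗
2: successors {3, 4, 5}; [][]q there: 3:F, 4:F, 5:F. ✗
3: successors {3, 4}; [][]q there: 3:F, 4:F. ✗
4: successors {3}; [][]q there: 3:F. ✗
5: successors {1, 2, 3}; [][]q there: 1:F, 2:F, 3:F. ✗
Satisfying worlds: ∅.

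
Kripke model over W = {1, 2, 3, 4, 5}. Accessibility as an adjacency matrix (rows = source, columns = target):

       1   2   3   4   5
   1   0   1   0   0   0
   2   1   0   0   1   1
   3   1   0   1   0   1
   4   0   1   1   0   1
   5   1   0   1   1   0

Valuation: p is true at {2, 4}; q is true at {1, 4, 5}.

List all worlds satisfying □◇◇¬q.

{1, 4}

1: successors {2}; ◇◇¬q there: 2:T. ✓
2: successors {1, 4, 5}; ◇◇¬q there: 1:F, 4:T, 5:T. ✗
3: successors {1, 3, 5}; ◇◇¬q there: 1:F, 3:T, 5:T. ✗
4: successors {2, 3, 5}; ◇◇¬q there: 2:T, 3:T, 5:T. ✓
5: successors {1, 3, 4}; ◇◇¬q there: 1:F, 3:T, 4:T. ✗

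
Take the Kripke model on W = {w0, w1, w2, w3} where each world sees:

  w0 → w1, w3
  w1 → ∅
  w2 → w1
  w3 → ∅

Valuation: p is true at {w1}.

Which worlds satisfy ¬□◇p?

w0: □◇p is F. ✓
w1: □◇p is T. ✗
w2: □◇p is F. ✓
w3: □◇p is T. ✗

{w0, w2}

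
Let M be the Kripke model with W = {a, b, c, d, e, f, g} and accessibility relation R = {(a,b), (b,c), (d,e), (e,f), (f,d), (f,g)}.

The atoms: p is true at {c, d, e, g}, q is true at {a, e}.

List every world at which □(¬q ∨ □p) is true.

{a, b, c, e, f, g}

a: successors {b}; ¬q ∨ □p there: b:T. ✓
b: successors {c}; ¬q ∨ □p there: c:T. ✓
c: no successors, so □(¬q ∨ □p) holds vacuously. ✓
d: successors {e}; ¬q ∨ □p there: e:F. ✗
e: successors {f}; ¬q ∨ □p there: f:T. ✓
f: successors {d, g}; ¬q ∨ □p there: d:T, g:T. ✓
g: no successors, so □(¬q ∨ □p) holds vacuously. ✓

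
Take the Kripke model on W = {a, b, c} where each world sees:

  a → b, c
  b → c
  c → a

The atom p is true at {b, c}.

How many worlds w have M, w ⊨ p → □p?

2

a: p is F, □p is T. ✓
b: p is T, □p is T. ✓
c: p is T, □p is F. ✗
Satisfying worlds: {a, b}.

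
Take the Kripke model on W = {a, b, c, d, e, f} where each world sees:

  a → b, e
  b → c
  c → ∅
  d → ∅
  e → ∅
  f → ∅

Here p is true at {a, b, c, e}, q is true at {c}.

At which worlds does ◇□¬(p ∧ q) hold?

a: successors {b, e}; □¬(p ∧ q) there: b:F, e:T. ✓
b: successors {c}; □¬(p ∧ q) there: c:T. ✓
c: no successors, so ◇□¬(p ∧ q) fails. ✗
d: no successors, so ◇□¬(p ∧ q) fails. ✗
e: no successors, so ◇□¬(p ∧ q) fails. ✗
f: no successors, so ◇□¬(p ∧ q) fails. ✗

{a, b}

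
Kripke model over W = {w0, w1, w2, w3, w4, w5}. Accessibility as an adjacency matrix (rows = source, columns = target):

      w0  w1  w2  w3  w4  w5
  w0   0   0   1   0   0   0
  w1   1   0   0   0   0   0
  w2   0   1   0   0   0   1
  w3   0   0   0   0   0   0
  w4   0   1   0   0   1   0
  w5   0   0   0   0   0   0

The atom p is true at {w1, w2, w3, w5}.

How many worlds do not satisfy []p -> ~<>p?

w0: []p is T, ~<>p is F. ✗
w1: []p is F, ~<>p is T. ✓
w2: []p is T, ~<>p is F. ✗
w3: []p is T, ~<>p is T. ✓
w4: []p is F, ~<>p is F. ✓
w5: []p is T, ~<>p is T. ✓
Satisfying worlds: {w1, w3, w4, w5}.
So []p -> ~<>p fails at the other 2 worlds.

2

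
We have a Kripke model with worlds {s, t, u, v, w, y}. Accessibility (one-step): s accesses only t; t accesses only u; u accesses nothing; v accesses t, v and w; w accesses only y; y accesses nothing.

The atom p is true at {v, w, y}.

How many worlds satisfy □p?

s: successors {t}; p there: t:F. ✗
t: successors {u}; p there: u:F. ✗
u: no successors, so □p holds vacuously. ✓
v: successors {t, v, w}; p there: t:F, v:T, w:T. ✗
w: successors {y}; p there: y:T. ✓
y: no successors, so □p holds vacuously. ✓
Satisfying worlds: {u, w, y}.

3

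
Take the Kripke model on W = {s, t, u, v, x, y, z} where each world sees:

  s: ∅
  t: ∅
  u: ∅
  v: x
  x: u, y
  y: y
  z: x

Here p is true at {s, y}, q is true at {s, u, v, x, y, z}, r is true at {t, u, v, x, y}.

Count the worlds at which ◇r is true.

4

s: no successors, so ◇r fails. ✗
t: no successors, so ◇r fails. ✗
u: no successors, so ◇r fails. ✗
v: successors {x}; r there: x:T. ✓
x: successors {u, y}; r there: u:T, y:T. ✓
y: successors {y}; r there: y:T. ✓
z: successors {x}; r there: x:T. ✓
Satisfying worlds: {v, x, y, z}.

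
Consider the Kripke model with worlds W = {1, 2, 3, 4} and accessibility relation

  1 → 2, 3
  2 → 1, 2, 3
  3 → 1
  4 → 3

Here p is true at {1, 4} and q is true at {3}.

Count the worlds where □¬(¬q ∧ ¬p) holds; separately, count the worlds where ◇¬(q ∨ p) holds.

For □¬(¬q ∧ ¬p):
1: successors {2, 3}; ¬(¬q ∧ ¬p) there: 2:F, 3:T. ✗
2: successors {1, 2, 3}; ¬(¬q ∧ ¬p) there: 1:T, 2:F, 3:T. ✗
3: successors {1}; ¬(¬q ∧ ¬p) there: 1:T. ✓
4: successors {3}; ¬(¬q ∧ ¬p) there: 3:T. ✓
— 2 worlds.
For ◇¬(q ∨ p):
1: successors {2, 3}; ¬(q ∨ p) there: 2:T, 3:F. ✓
2: successors {1, 2, 3}; ¬(q ∨ p) there: 1:F, 2:T, 3:F. ✓
3: successors {1}; ¬(q ∨ p) there: 1:F. ✗
4: successors {3}; ¬(q ∨ p) there: 3:F. ✗
— 2 worlds.

2 and 2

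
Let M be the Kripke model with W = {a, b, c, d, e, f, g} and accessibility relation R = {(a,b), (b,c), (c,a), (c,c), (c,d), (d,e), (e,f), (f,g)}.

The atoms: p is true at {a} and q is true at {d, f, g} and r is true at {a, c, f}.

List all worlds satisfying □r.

{b, e, g}

a: successors {b}; r there: b:F. ✗
b: successors {c}; r there: c:T. ✓
c: successors {a, c, d}; r there: a:T, c:T, d:F. ✗
d: successors {e}; r there: e:F. ✗
e: successors {f}; r there: f:T. ✓
f: successors {g}; r there: g:F. ✗
g: no successors, so □r holds vacuously. ✓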